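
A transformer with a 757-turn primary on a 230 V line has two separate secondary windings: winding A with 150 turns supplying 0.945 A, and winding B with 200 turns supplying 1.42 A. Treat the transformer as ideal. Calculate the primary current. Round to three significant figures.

V_A = 230 × 150/757 = 45.575 V; V_B = 230 × 200/757 = 60.766 V.
P_out = V_A I_A + V_B I_B = 45.575×0.945 + 60.766×1.42 = 43.068 + 86.288 = 129.36 W.
Ideal ⇒ P_in = P_out, so I_p = P_out/V_p = 129.36/230 = 0.562 A.

I_p ≈ 0.562 A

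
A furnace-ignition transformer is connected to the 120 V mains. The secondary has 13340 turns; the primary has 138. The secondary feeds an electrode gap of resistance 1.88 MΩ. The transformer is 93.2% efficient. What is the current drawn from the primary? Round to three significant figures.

I_p ≈ 0.640 A

V_s = 120 × 13340/138 = 11600 V.
I_s = V_s/R = 11600/(1.88×10^6) = 0.0061702 A.
P_out = V_s I_s = 11600 × 0.0061702 = 71.574 W.
P_in = P_out/η = 71.574/0.932 = 76.797 W.
I_p = P_in/V_p = 76.797/120 = 0.640 A.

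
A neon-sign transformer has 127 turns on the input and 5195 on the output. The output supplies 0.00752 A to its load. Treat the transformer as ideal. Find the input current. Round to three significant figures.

I_in ≈ 0.308 A

For an ideal transformer I_in/I_out = N_out/N_in, so I_in = 0.00752 × 5195/127 = 0.308 A.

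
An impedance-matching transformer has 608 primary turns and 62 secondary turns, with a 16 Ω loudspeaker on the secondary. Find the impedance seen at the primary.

Z_p ≈ 1540 Ω

Z_p = (N_p/N_s)² × Z_s = (608/62)² × 16 = 1540 Ω.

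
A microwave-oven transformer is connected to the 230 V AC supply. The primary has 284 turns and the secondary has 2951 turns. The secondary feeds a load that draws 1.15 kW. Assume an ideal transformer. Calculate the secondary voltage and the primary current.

V_s ≈ 2390 V, I_p ≈ 5.00 A

V_s = V_p × N_s/N_p = 230 × 2951/284 = 2389.9 V.
I_s = P/V_s = 1150/2389.9 = 0.48119 A.
I_p = I_s × N_s/N_p = 0.48119 × 2951/284 = 5.00 A.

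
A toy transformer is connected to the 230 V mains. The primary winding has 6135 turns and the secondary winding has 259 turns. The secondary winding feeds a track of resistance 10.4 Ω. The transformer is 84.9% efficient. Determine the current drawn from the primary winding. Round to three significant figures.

I_p ≈ 0.0464 A

V_s = 230 × 259/6135 = 9.7099 V.
I_s = V_s/R = 9.7099/10.4 = 0.93364 A.
P_out = V_s I_s = 9.7099 × 0.93364 = 9.0655 W.
P_in = P_out/η = 9.0655/0.849 = 10.678 W.
I_p = P_in/V_p = 10.678/230 = 0.0464 A.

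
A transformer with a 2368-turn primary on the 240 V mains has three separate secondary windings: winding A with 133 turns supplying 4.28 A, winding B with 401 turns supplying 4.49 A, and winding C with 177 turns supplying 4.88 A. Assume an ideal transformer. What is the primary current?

I_p ≈ 1.37 A

V_A = 240 × 133/2368 = 13.480 V; V_B = 240 × 401/2368 = 40.642 V; V_C = 240 × 177/2368 = 17.939 V.
P_out = V_A I_A + V_B I_B + V_C I_C = 13.480×4.28 + 40.642×4.49 + 17.939×4.88 = 57.693 + 182.48 + 87.543 = 327.72 W.
Ideal ⇒ P_in = P_out, so I_p = P_out/V_p = 327.72/240 = 1.37 A.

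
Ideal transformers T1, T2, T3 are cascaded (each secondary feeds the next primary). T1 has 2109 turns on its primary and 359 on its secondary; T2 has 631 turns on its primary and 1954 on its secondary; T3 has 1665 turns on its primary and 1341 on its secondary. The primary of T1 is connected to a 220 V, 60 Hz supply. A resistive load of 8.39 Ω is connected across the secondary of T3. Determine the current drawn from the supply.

I_supply ≈ 4.73 A

Secondary of T1: V = 220.00 × 359/2109 = 37.449 V.
Secondary of T2: V = 37.449 × 1954/631 = 115.97 V.
Secondary of T3: V = 115.97 × 1341/1665 = 93.401 V.
I_load = 93.401/8.39 = 11.132 A, so P_out = 93.401 × 11.132 = 1039.8 W.
All ideal ⇒ P_in = P_out, so I_supply = 1039.8/220 = 4.73 A.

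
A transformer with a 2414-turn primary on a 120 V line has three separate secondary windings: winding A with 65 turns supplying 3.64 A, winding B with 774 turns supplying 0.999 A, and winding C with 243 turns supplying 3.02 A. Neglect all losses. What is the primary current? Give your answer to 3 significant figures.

V_A = 120 × 65/2414 = 3.2312 V; V_B = 120 × 774/2414 = 38.476 V; V_C = 120 × 243/2414 = 12.080 V.
P_out = V_A I_A + V_B I_B + V_C I_C = 3.2312×3.64 + 38.476×0.999 + 12.080×3.02 = 11.761 + 38.437 + 36.480 = 86.679 W.
Ideal ⇒ P_in = P_out, so I_p = P_out/V_p = 86.679/120 = 0.722 A.

I_p ≈ 0.722 A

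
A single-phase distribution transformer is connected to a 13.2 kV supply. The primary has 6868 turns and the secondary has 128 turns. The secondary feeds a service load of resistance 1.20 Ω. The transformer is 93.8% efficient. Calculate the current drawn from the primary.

V_s = 13200 × 128/6868 = 246.01 V.
I_s = V_s/R = 246.01/1.20 = 205.01 A.
P_out = V_s I_s = 246.01 × 205.01 = 50434 W.
P_in = P_out/η = 50434/0.938 = 53768 W.
I_p = P_in/V_p = 53768/13200 = 4.07 A.

I_p ≈ 4.07 A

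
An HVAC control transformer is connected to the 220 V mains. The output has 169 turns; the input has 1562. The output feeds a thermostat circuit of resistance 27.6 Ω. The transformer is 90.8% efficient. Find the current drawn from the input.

V_out = 220 × 169/1562 = 23.803 V.
I_out = V_out/R = 23.803/27.6 = 0.86242 A.
P_out = V_out I_out = 23.803 × 0.86242 = 20.528 W.
P_in = P_out/η = 20.528/0.908 = 22.608 W.
I_in = P_in/V_in = 22.608/220 = 0.103 A.

I_in ≈ 0.103 A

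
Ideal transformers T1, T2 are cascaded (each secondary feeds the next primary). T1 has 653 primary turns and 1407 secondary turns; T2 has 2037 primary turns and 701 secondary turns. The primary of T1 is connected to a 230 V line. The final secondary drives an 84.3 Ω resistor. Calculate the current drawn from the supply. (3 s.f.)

Secondary of T1: V = 230.00 × 1407/653 = 495.57 V.
Secondary of T2: V = 495.57 × 701/2037 = 170.54 V.
I_load = 170.54/84.3 = 2.0231 A, so P_out = 170.54 × 2.0231 = 345.02 W.
All ideal ⇒ P_in = P_out, so I_supply = 345.02/230 = 1.50 A.

I_supply ≈ 1.50 A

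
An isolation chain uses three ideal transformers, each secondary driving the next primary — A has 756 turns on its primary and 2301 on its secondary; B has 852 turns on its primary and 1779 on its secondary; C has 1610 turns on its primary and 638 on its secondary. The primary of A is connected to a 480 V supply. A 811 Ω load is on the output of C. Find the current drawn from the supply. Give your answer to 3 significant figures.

After A: V = 480.00 × 2301/756 = 1461.0 V.
After B: V = 1461.0 × 1779/852 = 3050.5 V.
After C: V = 3050.5 × 638/1610 = 1208.8 V.
I_load = 1208.8/811 = 1.4905 A, so P_out = 1208.8 × 1.4905 = 1801.8 W.
All ideal ⇒ P_in = P_out, so I_supply = 1801.8/480 = 3.75 A.

I_supply ≈ 3.75 A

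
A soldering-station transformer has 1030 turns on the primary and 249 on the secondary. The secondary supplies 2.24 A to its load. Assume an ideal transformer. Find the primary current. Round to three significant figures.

For an ideal transformer I_p/I_s = N_s/N_p, so I_p = 2.24 × 249/1030 = 0.542 A.

I_p ≈ 0.542 A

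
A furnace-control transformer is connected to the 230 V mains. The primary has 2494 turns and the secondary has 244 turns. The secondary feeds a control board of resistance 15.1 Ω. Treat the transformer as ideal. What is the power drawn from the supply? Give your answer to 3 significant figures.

V_s = V_p × N_s/N_p = 230 × 244/2494 = 22.502 V.
I_s = V_s/R = 22.502/15.1 = 1.4902 A.
I_p = I_s × N_s/N_p = 1.4902 × 244/2494 = 0.14579 A.
P = V_p I_p = 230 × 0.14579 = 33.5 W.

P ≈ 33.5 W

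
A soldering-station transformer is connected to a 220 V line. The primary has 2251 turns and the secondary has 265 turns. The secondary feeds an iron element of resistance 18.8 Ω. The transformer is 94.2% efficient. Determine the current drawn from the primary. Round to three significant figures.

I_p ≈ 0.172 A

V_s = 220 × 265/2251 = 25.900 V.
I_s = V_s/R = 25.900/18.8 = 1.3776 A.
P_out = V_s I_s = 25.900 × 1.3776 = 35.680 W.
P_in = P_out/η = 35.680/0.942 = 37.877 W.
I_p = P_in/V_p = 37.877/220 = 0.172 A.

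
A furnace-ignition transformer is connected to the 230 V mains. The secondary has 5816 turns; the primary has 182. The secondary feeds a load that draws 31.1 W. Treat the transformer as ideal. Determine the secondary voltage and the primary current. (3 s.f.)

V_s ≈ 7350 V, I_p ≈ 0.135 A

V_s = V_p × N_s/N_p = 230 × 5816/182 = 7349.9 V.
I_s = P/V_s = 31.1/7349.9 = 0.0042314 A.
I_p = I_s × N_s/N_p = 0.0042314 × 5816/182 = 0.135 A.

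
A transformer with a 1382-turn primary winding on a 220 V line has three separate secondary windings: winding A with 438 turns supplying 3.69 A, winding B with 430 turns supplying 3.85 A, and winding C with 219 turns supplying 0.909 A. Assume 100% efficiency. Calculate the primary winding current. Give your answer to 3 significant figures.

V_A = 220 × 438/1382 = 69.725 V; V_B = 220 × 430/1382 = 68.452 V; V_C = 220 × 219/1382 = 34.863 V.
P_out = V_A I_A + V_B I_B + V_C I_C = 69.725×3.69 + 68.452×3.85 + 34.863×0.909 = 257.29 + 263.54 + 31.690 = 552.51 W.
Ideal ⇒ P_in = P_out, so I_p = P_out/V_p = 552.51/220 = 2.51 A.

I_p ≈ 2.51 A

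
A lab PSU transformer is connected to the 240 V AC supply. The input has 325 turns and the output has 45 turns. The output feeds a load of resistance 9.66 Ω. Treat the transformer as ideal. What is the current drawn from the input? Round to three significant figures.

V_out = V_in × N_out/N_in = 240 × 45/325 = 33.231 V.
I_out = V_out/R = 33.231/9.66 = 3.4400 A.
For an ideal transformer I_in N_in = I_out N_out, so I_in = 3.4400 × 45/325 = 0.476 A.

I_in ≈ 0.476 A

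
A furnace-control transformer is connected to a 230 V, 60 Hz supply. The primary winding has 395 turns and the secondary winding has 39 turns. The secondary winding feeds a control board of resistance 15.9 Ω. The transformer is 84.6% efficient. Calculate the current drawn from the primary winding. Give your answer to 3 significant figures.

V_s = 230 × 39/395 = 22.709 V.
I_s = V_s/R = 22.709/15.9 = 1.4282 A.
P_out = V_s I_s = 22.709 × 1.4282 = 32.433 W.
P_in = P_out/η = 32.433/0.846 = 38.337 W.
I_p = P_in/V_p = 38.337/230 = 0.167 A.

I_p ≈ 0.167 A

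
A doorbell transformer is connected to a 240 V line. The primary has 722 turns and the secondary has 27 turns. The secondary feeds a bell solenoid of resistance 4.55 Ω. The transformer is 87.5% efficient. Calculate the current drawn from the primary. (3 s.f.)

V_s = 240 × 27/722 = 8.9751 V.
I_s = V_s/R = 8.9751/4.55 = 1.9725 A.
P_out = V_s I_s = 8.9751 × 1.9725 = 17.704 W.
P_in = P_out/η = 17.704/0.875 = 20.233 W.
I_p = P_in/V_p = 20.233/240 = 0.0843 A.

I_p ≈ 0.0843 A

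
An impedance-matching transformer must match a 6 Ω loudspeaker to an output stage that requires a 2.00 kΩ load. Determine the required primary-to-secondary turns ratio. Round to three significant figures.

N_p/N_s ≈ 18.3

Z_p/Z_s = (N_p/N_s)², so N_p/N_s = √(2000/6) = √333 = 18.3.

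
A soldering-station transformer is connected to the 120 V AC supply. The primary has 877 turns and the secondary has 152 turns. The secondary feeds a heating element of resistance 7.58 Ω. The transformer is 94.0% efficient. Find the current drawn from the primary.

I_p ≈ 0.506 A

V_s = 120 × 152/877 = 20.798 V.
I_s = V_s/R = 20.798/7.58 = 2.7438 A.
P_out = V_s I_s = 20.798 × 2.7438 = 57.067 W.
P_in = P_out/η = 57.067/0.940 = 60.709 W.
I_p = P_in/V_p = 60.709/120 = 0.506 A.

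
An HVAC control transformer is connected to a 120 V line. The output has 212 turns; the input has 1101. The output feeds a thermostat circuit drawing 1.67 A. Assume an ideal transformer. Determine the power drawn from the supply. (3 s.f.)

P ≈ 38.6 W

I_in = I_out × N_out/N_in = 1.67 × 212/1101 = 0.32156 A.
P = V_in I_in = 120 × 0.32156 = 38.6 W.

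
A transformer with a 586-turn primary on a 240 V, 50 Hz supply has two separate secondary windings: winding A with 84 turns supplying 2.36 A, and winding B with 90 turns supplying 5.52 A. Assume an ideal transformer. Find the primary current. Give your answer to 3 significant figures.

V_A = 240 × 84/586 = 34.403 V; V_B = 240 × 90/586 = 36.860 V.
P_out = V_A I_A + V_B I_B = 34.403×2.36 + 36.860×5.52 = 81.190 + 203.47 = 284.66 W.
Ideal ⇒ P_in = P_out, so I_p = P_out/V_p = 284.66/240 = 1.19 A.

I_p ≈ 1.19 A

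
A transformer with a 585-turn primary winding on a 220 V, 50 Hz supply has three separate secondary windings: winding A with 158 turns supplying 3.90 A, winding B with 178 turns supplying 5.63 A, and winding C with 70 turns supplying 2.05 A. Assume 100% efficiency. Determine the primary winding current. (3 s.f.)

I_p ≈ 3.01 A

V_A = 220 × 158/585 = 59.419 V; V_B = 220 × 178/585 = 66.940 V; V_C = 220 × 70/585 = 26.325 V.
P_out = V_A I_A + V_B I_B + V_C I_C = 59.419×3.90 + 66.940×5.63 + 26.325×2.05 = 231.73 + 376.87 + 53.966 = 662.57 W.
Ideal ⇒ P_in = P_out, so I_p = P_out/V_p = 662.57/220 = 3.01 A.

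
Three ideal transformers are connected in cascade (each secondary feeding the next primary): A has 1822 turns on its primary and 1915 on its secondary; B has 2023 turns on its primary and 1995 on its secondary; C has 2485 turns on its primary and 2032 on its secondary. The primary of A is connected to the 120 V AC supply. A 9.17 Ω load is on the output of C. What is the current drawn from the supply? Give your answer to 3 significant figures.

I_supply ≈ 9.40 A

Secondary of A: V = 120.00 × 1915/1822 = 126.13 V.
Secondary of B: V = 126.13 × 1995/2023 = 124.38 V.
Secondary of C: V = 124.38 × 2032/2485 = 101.71 V.
I_load = 101.71/9.17 = 11.091 A, so P_out = 101.71 × 11.091 = 1128.0 W.
All ideal ⇒ P_in = P_out, so I_supply = 1128.0/120 = 9.40 A.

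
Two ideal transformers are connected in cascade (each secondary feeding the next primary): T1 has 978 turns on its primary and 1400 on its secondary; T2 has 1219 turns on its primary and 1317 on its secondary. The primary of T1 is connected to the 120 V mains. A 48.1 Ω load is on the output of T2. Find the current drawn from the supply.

I_supply ≈ 5.97 A

After T1: V = 120.00 × 1400/978 = 171.78 V.
After T2: V = 171.78 × 1317/1219 = 185.59 V.
I_load = 185.59/48.1 = 3.8584 A, so P_out = 185.59 × 3.8584 = 716.08 W.
All ideal ⇒ P_in = P_out, so I_supply = 716.08/120 = 5.97 A.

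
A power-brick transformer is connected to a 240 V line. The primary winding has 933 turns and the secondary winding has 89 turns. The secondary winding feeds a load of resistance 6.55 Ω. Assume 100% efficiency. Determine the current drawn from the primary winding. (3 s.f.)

I_p ≈ 0.333 A

V_s = V_p × N_s/N_p = 240 × 89/933 = 22.894 V.
I_s = V_s/R = 22.894/6.55 = 3.4953 A.
For an ideal transformer I_p N_p = I_s N_s, so I_p = 3.4953 × 89/933 = 0.333 A.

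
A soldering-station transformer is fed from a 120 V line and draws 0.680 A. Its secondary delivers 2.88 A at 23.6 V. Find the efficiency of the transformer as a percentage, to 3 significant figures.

η ≈ 83.3%

P_in = 120 × 0.680 = 81.6000 W.
P_out = 23.6 × 2.88 = 67.9680 W.
η = P_out/P_in = 67.9680/81.6000 = 0.833.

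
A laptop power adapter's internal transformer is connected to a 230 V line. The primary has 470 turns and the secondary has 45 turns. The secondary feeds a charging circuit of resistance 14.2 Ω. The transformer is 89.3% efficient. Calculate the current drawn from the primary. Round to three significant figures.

I_p ≈ 0.166 A

V_s = 230 × 45/470 = 22.021 V.
I_s = V_s/R = 22.021/14.2 = 1.5508 A.
P_out = V_s I_s = 22.021 × 1.5508 = 34.150 W.
P_in = P_out/η = 34.150/0.893 = 38.242 W.
I_p = P_in/V_p = 38.242/230 = 0.166 A.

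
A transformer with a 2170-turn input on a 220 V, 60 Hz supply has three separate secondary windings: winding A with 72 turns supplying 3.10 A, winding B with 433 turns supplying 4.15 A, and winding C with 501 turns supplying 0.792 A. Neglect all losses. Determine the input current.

V_A = 220 × 72/2170 = 7.2995 V; V_B = 220 × 433/2170 = 43.899 V; V_C = 220 × 501/2170 = 50.793 V.
P_out = V_A I_A + V_B I_B + V_C I_C = 7.2995×3.10 + 43.899×4.15 + 50.793×0.792 = 22.629 + 182.18 + 40.228 = 245.04 W.
Ideal ⇒ P_in = P_out, so I_in = P_out/V_in = 245.04/220 = 1.11 A.

I_in ≈ 1.11 A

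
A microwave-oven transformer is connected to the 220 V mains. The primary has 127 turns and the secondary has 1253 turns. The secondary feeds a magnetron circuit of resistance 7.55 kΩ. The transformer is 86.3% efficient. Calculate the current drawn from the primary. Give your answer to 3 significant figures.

V_s = 220 × 1253/127 = 2170.6 V.
I_s = V_s/R = 2170.6/7550 = 0.28749 A.
P_out = V_s I_s = 2170.6 × 0.28749 = 624.01 W.
P_in = P_out/η = 624.01/0.863 = 723.07 W.
I_p = P_in/V_p = 723.07/220 = 3.29 A.

I_p ≈ 3.29 A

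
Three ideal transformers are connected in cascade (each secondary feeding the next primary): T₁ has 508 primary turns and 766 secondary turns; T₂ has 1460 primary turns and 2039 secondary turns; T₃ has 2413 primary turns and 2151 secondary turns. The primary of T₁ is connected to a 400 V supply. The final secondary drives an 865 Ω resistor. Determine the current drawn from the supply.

I_supply ≈ 1.63 A

Secondary of T₁: V = 400.00 × 766/508 = 603.15 V.
Secondary of T₂: V = 603.15 × 2039/1460 = 842.34 V.
Secondary of T₃: V = 842.34 × 2151/2413 = 750.88 V.
I_load = 750.88/865 = 0.86807 A, so P_out = 750.88 × 0.86807 = 651.82 W.
All ideal ⇒ P_in = P_out, so I_supply = 651.82/400 = 1.63 A.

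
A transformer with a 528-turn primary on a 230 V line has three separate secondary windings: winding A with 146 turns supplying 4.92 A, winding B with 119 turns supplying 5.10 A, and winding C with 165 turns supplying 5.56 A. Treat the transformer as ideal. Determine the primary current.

I_p ≈ 4.25 A

V_A = 230 × 146/528 = 63.598 V; V_B = 230 × 119/528 = 51.837 V; V_C = 230 × 165/528 = 71.875 V.
P_out = V_A I_A + V_B I_B + V_C I_C = 63.598×4.92 + 51.837×5.10 + 71.875×5.56 = 312.90 + 264.37 + 399.62 = 976.90 W.
Ideal ⇒ P_in = P_out, so I_p = P_out/V_p = 976.90/230 = 4.25 A.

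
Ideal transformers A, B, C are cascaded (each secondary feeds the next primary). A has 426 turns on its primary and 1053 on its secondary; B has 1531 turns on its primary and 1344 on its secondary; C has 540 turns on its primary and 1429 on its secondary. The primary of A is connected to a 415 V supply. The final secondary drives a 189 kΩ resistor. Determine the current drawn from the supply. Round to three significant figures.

After A: V = 415.00 × 1053/426 = 1025.8 V.
After B: V = 1025.8 × 1344/1531 = 900.51 V.
After C: V = 900.51 × 1429/540 = 2383.0 V.
I_load = 2383.0/189000 = 0.012609 A, so P_out = 2383.0 × 0.012609 = 30.047 W.
All ideal ⇒ P_in = P_out, so I_supply = 30.047/415 = 0.0724 A.

I_supply ≈ 0.0724 A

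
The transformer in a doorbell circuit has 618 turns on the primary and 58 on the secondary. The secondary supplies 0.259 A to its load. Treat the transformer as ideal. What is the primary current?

For an ideal transformer I_p/I_s = N_s/N_p, so I_p = 0.259 × 58/618 = 0.0243 A.

I_p ≈ 0.0243 A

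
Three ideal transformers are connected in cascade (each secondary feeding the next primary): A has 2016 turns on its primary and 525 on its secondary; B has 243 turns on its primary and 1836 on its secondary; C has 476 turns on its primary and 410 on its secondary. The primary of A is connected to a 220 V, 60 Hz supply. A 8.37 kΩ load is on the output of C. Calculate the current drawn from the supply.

After A: V = 220.00 × 525/2016 = 57.292 V.
After B: V = 57.292 × 1836/243 = 432.87 V.
After C: V = 432.87 × 410/476 = 372.85 V.
I_load = 372.85/8370 = 0.044546 A, so P_out = 372.85 × 0.044546 = 16.609 W.
All ideal ⇒ P_in = P_out, so I_supply = 16.609/220 = 0.0755 A.

I_supply ≈ 0.0755 A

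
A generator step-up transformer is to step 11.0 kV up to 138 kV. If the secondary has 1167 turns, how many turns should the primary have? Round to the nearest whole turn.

N_p = 93 turns

N_p/N_s = V_p/V_s, so N_p = 1167 × 11000/138000 = 93.0 ≈ 93 turns.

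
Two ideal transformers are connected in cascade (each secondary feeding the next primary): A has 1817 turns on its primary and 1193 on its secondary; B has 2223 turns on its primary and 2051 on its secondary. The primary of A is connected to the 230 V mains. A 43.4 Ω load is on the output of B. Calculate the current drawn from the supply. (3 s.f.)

I_supply ≈ 1.94 A

Secondary of A: V = 230.00 × 1193/1817 = 151.01 V.
Secondary of B: V = 151.01 × 2051/2223 = 139.33 V.
I_load = 139.33/43.4 = 3.2103 A, so P_out = 139.33 × 3.2103 = 447.29 W.
All ideal ⇒ P_in = P_out, so I_supply = 447.29/230 = 1.94 A.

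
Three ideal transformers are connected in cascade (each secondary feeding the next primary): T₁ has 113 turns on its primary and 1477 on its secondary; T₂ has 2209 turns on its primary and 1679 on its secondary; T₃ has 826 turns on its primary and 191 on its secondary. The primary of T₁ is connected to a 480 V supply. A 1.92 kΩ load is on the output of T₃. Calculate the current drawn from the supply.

Secondary of T₁: V = 480.00 × 1477/113 = 6274.0 V.
Secondary of T₂: V = 6274.0 × 1679/2209 = 4768.7 V.
Secondary of T₃: V = 4768.7 × 191/826 = 1102.7 V.
I_load = 1102.7/1920 = 0.57432 A, so P_out = 1102.7 × 0.57432 = 633.29 W.
All ideal ⇒ P_in = P_out, so I_supply = 633.29/480 = 1.32 A.

I_supply ≈ 1.32 A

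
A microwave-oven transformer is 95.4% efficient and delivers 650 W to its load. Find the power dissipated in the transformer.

P_loss ≈ 31.3 W

P_in = P_out/η = 650/0.954 = 681.342 W.
P_loss = P_in − P_out = 681.342 − 650 = 31.3 W.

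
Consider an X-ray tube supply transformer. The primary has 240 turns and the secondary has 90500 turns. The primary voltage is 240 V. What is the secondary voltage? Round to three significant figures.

V_s/V_p = N_s/N_p, so V_s = 240 × 90500/240 = 90500 V.

V_s ≈ 90500 V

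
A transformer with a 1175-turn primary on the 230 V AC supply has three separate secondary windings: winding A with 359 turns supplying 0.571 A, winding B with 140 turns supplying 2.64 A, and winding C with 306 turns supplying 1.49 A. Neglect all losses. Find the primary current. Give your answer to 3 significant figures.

I_p ≈ 0.877 A

V_A = 230 × 359/1175 = 70.272 V; V_B = 230 × 140/1175 = 27.404 V; V_C = 230 × 306/1175 = 59.898 V.
P_out = V_A I_A + V_B I_B + V_C I_C = 70.272×0.571 + 27.404×2.64 + 59.898×1.49 = 40.126 + 72.347 + 89.248 = 201.72 W.
Ideal ⇒ P_in = P_out, so I_p = P_out/V_p = 201.72/230 = 0.877 A.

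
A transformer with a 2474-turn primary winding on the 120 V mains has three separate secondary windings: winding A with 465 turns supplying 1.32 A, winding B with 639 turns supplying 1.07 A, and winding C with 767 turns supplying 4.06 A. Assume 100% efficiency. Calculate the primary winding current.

V_A = 120 × 465/2474 = 22.555 V; V_B = 120 × 639/2474 = 30.994 V; V_C = 120 × 767/2474 = 37.203 V.
P_out = V_A I_A + V_B I_B + V_C I_C = 22.555×1.32 + 30.994×1.07 + 37.203×4.06 = 29.772 + 33.164 + 151.04 = 213.98 W.
Ideal ⇒ P_in = P_out, so I_p = P_out/V_p = 213.98/120 = 1.78 A.

I_p ≈ 1.78 A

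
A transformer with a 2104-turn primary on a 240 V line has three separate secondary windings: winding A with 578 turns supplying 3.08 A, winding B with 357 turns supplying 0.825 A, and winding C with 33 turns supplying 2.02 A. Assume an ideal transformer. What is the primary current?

V_A = 240 × 578/2104 = 65.932 V; V_B = 240 × 357/2104 = 40.722 V; V_C = 240 × 33/2104 = 3.7643 V.
P_out = V_A I_A + V_B I_B + V_C I_C = 65.932×3.08 + 40.722×0.825 + 3.7643×2.02 = 203.07 + 33.596 + 7.6038 = 244.27 W.
Ideal ⇒ P_in = P_out, so I_p = P_out/V_p = 244.27/240 = 1.02 A.

I_p ≈ 1.02 A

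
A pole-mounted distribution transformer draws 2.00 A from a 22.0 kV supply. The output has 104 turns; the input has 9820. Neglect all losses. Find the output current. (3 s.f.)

I_out ≈ 189 A

I_out/I_in = N_in/N_out, so I_out = 2.00 × 9820/104 = 189 A.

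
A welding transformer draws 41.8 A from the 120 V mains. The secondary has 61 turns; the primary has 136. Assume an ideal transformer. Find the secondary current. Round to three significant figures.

I_s ≈ 93.2 A

I_s/I_p = N_p/N_s, so I_s = 41.8 × 136/61 = 93.2 A.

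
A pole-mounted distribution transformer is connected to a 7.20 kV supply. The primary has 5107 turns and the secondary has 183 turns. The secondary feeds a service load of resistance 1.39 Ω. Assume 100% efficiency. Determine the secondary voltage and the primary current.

V_s ≈ 258 V, I_p ≈ 6.65 A

V_s = V_p × N_s/N_p = 7200 × 183/5107 = 258.00 V.
I_s = V_s/R = 258.00/1.39 = 185.61 A.
I_p = I_s × N_s/N_p = 185.61 × 183/5107 = 6.65 A.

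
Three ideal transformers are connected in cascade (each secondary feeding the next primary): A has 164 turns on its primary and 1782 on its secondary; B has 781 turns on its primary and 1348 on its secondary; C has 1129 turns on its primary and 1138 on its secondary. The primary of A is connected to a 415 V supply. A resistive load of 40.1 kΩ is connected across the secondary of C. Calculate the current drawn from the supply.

After A: V = 415.00 × 1782/164 = 4509.3 V.
After B: V = 4509.3 × 1348/781 = 7783.1 V.
After C: V = 7783.1 × 1138/1129 = 7845.1 V.
I_load = 7845.1/40100 = 0.19564 A, so P_out = 7845.1 × 0.19564 = 1534.8 W.
All ideal ⇒ P_in = P_out, so I_supply = 1534.8/415 = 3.70 A.

I_supply ≈ 3.70 A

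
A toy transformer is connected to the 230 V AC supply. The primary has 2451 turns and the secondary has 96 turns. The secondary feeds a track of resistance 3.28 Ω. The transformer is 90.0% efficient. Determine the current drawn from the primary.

V_s = 230 × 96/2451 = 9.0086 V.
I_s = V_s/R = 9.0086/3.28 = 2.7465 A.
P_out = V_s I_s = 9.0086 × 2.7465 = 24.742 W.
P_in = P_out/η = 24.742/0.900 = 27.491 W.
I_p = P_in/V_p = 27.491/230 = 0.120 A.

I_p ≈ 0.120 A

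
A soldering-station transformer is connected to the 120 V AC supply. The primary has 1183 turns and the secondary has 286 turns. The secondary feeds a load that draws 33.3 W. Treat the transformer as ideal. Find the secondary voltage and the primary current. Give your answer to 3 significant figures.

V_s ≈ 29.0 V, I_p ≈ 0.277 A

V_s = V_p × N_s/N_p = 120 × 286/1183 = 29.011 V.
I_s = P/V_s = 33.3/29.011 = 1.1478 A.
I_p = I_s × N_s/N_p = 1.1478 × 286/1183 = 0.277 A.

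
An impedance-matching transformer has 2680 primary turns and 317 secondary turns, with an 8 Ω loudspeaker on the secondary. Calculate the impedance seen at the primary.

Z_p = (N_p/N_s)² × Z_s = (2680/317)² × 8 = 572 Ω.

Z_p ≈ 572 Ω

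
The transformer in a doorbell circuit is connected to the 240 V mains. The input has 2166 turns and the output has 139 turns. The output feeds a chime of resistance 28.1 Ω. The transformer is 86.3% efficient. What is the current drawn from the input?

V_out = 240 × 139/2166 = 15.402 V.
I_out = V_out/R = 15.402/28.1 = 0.54810 A.
P_out = V_out I_out = 15.402 × 0.54810 = 8.4417 W.
P_in = P_out/η = 8.4417/0.863 = 9.7818 W.
I_in = P_in/V_in = 9.7818/240 = 0.0408 A.

I_in ≈ 0.0408 A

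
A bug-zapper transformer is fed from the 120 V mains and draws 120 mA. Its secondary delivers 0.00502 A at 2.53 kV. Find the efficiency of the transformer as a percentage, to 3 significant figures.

η ≈ 88.2%

P_in = 120 × 0.120 = 14.4000 W.
P_out = 2530 × 0.00502 = 12.7006 W.
η = P_out/P_in = 12.7006/14.4000 = 0.882.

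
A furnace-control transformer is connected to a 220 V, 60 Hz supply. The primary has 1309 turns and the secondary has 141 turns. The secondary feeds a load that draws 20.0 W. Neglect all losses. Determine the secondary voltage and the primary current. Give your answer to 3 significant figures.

V_s = V_p × N_s/N_p = 220 × 141/1309 = 23.697 V.
I_s = P/V_s = 20.0/23.697 = 0.84397 A.
I_p = I_s × N_s/N_p = 0.84397 × 141/1309 = 0.0909 A.

V_s ≈ 23.7 V, I_p ≈ 0.0909 A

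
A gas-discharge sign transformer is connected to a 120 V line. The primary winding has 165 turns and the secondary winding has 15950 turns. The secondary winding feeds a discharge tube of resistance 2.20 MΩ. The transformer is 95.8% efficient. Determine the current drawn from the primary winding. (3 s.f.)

V_s = 120 × 15950/165 = 11600 V.
I_s = V_s/R = 11600/(2.20×10^6) = 0.0052727 A.
P_out = V_s I_s = 11600 × 0.0052727 = 61.164 W.
P_in = P_out/η = 61.164/0.958 = 63.845 W.
I_p = P_in/V_p = 63.845/120 = 0.532 A.

I_p ≈ 0.532 A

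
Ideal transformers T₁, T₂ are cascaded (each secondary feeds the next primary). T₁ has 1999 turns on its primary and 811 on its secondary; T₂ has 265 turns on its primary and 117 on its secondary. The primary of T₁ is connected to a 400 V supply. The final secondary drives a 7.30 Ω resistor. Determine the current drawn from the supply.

After T₁: V = 400.00 × 811/1999 = 162.28 V.
After T₂: V = 162.28 × 117/265 = 71.649 V.
I_load = 71.649/7.30 = 9.8149 A, so P_out = 71.649 × 9.8149 = 703.22 W.
All ideal ⇒ P_in = P_out, so I_supply = 703.22/400 = 1.76 A.

I_supply ≈ 1.76 A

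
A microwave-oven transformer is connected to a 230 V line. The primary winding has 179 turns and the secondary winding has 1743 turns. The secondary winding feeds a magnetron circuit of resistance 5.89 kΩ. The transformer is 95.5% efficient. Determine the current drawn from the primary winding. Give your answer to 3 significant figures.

V_s = 230 × 1743/179 = 2239.6 V.
I_s = V_s/R = 2239.6/5890 = 0.38024 A.
P_out = V_s I_s = 2239.6 × 0.38024 = 851.59 W.
P_in = P_out/η = 851.59/0.955 = 891.71 W.
I_p = P_in/V_p = 891.71/230 = 3.88 A.

I_p ≈ 3.88 A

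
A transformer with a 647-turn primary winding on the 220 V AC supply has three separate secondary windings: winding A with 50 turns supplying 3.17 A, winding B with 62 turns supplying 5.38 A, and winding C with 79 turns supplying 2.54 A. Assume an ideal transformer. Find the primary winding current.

I_p ≈ 1.07 A

V_A = 220 × 50/647 = 17.002 V; V_B = 220 × 62/647 = 21.082 V; V_C = 220 × 79/647 = 26.862 V.
P_out = V_A I_A + V_B I_B + V_C I_C = 17.002×3.17 + 21.082×5.38 + 26.862×2.54 = 53.895 + 113.42 + 68.231 = 235.55 W.
Ideal ⇒ P_in = P_out, so I_p = P_out/V_p = 235.55/220 = 1.07 A.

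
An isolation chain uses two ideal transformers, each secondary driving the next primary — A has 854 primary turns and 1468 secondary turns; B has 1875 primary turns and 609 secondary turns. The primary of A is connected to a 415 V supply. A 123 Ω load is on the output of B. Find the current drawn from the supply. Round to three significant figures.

Secondary of A: V = 415.00 × 1468/854 = 713.37 V.
Secondary of B: V = 713.37 × 609/1875 = 231.70 V.
I_load = 231.70/123 = 1.8838 A, so P_out = 231.70 × 1.8838 = 436.48 W.
All ideal ⇒ P_in = P_out, so I_supply = 436.48/415 = 1.05 A.

I_supply ≈ 1.05 A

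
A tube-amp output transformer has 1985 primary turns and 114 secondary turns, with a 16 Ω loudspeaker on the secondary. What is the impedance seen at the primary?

Z_p = (N_p/N_s)² × Z_s = (1985/114)² × 16 = 4850 Ω.

Z_p ≈ 4850 Ω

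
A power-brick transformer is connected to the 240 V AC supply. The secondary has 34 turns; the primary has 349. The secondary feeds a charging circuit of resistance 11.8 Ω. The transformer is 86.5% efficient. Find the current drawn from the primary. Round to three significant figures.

I_p ≈ 0.223 A

V_s = 240 × 34/349 = 23.381 V.
I_s = V_s/R = 23.381/11.8 = 1.9814 A.
P_out = V_s I_s = 23.381 × 1.9814 = 46.328 W.
P_in = P_out/η = 46.328/0.865 = 53.559 W.
I_p = P_in/V_p = 53.559/240 = 0.223 A.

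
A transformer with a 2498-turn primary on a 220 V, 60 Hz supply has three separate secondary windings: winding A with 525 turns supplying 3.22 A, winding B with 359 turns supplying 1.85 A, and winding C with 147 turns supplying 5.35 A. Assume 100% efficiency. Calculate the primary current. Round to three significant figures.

V_A = 220 × 525/2498 = 46.237 V; V_B = 220 × 359/2498 = 31.617 V; V_C = 220 × 147/2498 = 12.946 V.
P_out = V_A I_A + V_B I_B + V_C I_C = 46.237×3.22 + 31.617×1.85 + 12.946×5.35 = 148.88 + 58.492 + 69.263 = 276.64 W.
Ideal ⇒ P_in = P_out, so I_p = P_out/V_p = 276.64/220 = 1.26 A.

I_p ≈ 1.26 A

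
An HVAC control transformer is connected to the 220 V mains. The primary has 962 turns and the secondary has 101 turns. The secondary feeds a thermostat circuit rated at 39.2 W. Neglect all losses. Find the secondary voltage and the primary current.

V_s ≈ 23.1 V, I_p ≈ 0.178 A

V_s = V_p × N_s/N_p = 220 × 101/962 = 23.098 V.
I_s = P/V_s = 39.2/23.098 = 1.6971 A.
I_p = I_s × N_s/N_p = 1.6971 × 101/962 = 0.178 A.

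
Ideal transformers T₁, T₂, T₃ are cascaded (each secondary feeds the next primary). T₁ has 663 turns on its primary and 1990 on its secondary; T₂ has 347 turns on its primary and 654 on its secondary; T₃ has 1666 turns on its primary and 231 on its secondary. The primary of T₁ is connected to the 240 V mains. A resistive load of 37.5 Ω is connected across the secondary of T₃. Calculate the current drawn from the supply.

I_supply ≈ 3.94 A

After T₁: V = 240.00 × 1990/663 = 720.36 V.
After T₂: V = 720.36 × 654/347 = 1357.7 V.
After T₃: V = 1357.7 × 231/1666 = 188.25 V.
I_load = 188.25/37.5 = 5.0200 A, so P_out = 188.25 × 5.0200 = 945.02 W.
All ideal ⇒ P_in = P_out, so I_supply = 945.02/240 = 3.94 A.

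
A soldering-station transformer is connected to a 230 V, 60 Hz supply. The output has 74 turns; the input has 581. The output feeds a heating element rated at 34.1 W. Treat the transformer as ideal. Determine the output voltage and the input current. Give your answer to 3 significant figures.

V_out = V_in × N_out/N_in = 230 × 74/581 = 29.294 V.
I_out = P/V_out = 34.1/29.294 = 1.1640 A.
I_in = I_out × N_out/N_in = 1.1640 × 74/581 = 0.148 A.

V_out ≈ 29.3 V, I_in ≈ 0.148 A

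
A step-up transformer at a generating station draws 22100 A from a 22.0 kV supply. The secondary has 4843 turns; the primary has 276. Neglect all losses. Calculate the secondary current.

I_s/I_p = N_p/N_s, so I_s = 22100 × 276/4843 = 1260 A.

I_s ≈ 1260 A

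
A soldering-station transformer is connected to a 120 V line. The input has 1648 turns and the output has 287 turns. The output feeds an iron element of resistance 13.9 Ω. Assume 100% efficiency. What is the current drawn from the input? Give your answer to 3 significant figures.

I_in ≈ 0.262 A

V_out = V_in × N_out/N_in = 120 × 287/1648 = 20.898 V.
I_out = V_out/R = 20.898/13.9 = 1.5035 A.
For an ideal transformer I_in N_in = I_out N_out, so I_in = 1.5035 × 287/1648 = 0.262 A.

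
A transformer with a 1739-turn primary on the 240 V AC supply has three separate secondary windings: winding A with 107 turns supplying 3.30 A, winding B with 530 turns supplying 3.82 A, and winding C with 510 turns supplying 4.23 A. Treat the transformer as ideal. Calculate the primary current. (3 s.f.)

V_A = 240 × 107/1739 = 14.767 V; V_B = 240 × 530/1739 = 73.145 V; V_C = 240 × 510/1739 = 70.385 V.
P_out = V_A I_A + V_B I_B + V_C I_C = 14.767×3.30 + 73.145×3.82 + 70.385×4.23 = 48.731 + 279.42 + 297.73 = 625.88 W.
Ideal ⇒ P_in = P_out, so I_p = P_out/V_p = 625.88/240 = 2.61 A.

I_p ≈ 2.61 A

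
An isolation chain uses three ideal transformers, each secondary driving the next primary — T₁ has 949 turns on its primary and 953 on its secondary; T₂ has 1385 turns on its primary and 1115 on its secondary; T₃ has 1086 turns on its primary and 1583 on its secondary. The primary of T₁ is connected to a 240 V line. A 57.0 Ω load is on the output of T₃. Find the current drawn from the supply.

I_supply ≈ 5.85 A

Secondary of T₁: V = 240.00 × 953/949 = 241.01 V.
Secondary of T₂: V = 241.01 × 1115/1385 = 194.03 V.
Secondary of T₃: V = 194.03 × 1583/1086 = 282.82 V.
I_load = 282.82/57.0 = 4.9618 A, so P_out = 282.82 × 4.9618 = 1403.3 W.
All ideal ⇒ P_in = P_out, so I_supply = 1403.3/240 = 5.85 A.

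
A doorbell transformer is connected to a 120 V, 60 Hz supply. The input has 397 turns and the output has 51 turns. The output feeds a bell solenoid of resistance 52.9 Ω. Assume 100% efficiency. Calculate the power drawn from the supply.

V_out = V_in × N_out/N_in = 120 × 51/397 = 15.416 V.
I_out = V_out/R = 15.416/52.9 = 0.29141 A.
I_in = I_out × N_out/N_in = 0.29141 × 51/397 = 0.037436 A.
P = V_in I_in = 120 × 0.037436 = 4.49 W.

P ≈ 4.49 W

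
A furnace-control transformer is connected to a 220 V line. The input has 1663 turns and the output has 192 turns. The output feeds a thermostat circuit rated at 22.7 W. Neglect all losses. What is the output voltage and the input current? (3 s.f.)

V_out = V_in × N_out/N_in = 220 × 192/1663 = 25.400 V.
I_out = P/V_out = 22.7/25.400 = 0.89371 A.
I_in = I_out × N_out/N_in = 0.89371 × 192/1663 = 0.103 A.

V_out ≈ 25.4 V, I_in ≈ 0.103 A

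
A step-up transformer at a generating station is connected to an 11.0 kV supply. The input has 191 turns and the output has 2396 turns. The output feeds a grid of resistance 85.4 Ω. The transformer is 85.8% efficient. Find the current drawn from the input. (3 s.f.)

I_in ≈ 23600 A

V_out = 11000 × 2396/191 = 137990 V.
I_out = V_out/R = 137990/85.4 = 1615.8 A.
P_out = V_out I_out = 137990 × 1615.8 = 2.2296×10^8 W.
P_in = P_out/η = 2.2296×10^8/0.858 = 2.5986×10^8 W.
I_in = P_in/V_in = 2.5986×10^8/11000 = 23600 A.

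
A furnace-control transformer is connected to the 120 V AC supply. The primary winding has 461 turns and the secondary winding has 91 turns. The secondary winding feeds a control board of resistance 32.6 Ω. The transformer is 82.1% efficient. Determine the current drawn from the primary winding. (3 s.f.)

I_p ≈ 0.175 A

V_s = 120 × 91/461 = 23.688 V.
I_s = V_s/R = 23.688/32.6 = 0.72661 A.
P_out = V_s I_s = 23.688 × 0.72661 = 17.212 W.
P_in = P_out/η = 17.212/0.821 = 20.964 W.
I_p = P_in/V_p = 20.964/120 = 0.175 A.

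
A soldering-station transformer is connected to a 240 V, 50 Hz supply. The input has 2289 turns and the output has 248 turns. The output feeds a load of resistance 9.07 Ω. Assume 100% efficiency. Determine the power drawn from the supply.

P ≈ 74.5 W

V_out = V_in × N_out/N_in = 240 × 248/2289 = 26.003 V.
I_out = V_out/R = 26.003/9.07 = 2.8669 A.
I_in = I_out × N_out/N_in = 2.8669 × 248/2289 = 0.31061 A.
P = V_in I_in = 240 × 0.31061 = 74.5 W.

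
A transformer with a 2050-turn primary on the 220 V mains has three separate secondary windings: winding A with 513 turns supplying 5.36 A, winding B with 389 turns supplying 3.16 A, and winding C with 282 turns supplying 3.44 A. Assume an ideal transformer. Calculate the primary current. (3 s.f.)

I_p ≈ 2.41 A

V_A = 220 × 513/2050 = 55.054 V; V_B = 220 × 389/2050 = 41.746 V; V_C = 220 × 282/2050 = 30.263 V.
P_out = V_A I_A + V_B I_B + V_C I_C = 55.054×5.36 + 41.746×3.16 + 30.263×3.44 = 295.09 + 131.92 + 104.11 = 531.11 W.
Ideal ⇒ P_in = P_out, so I_p = P_out/V_p = 531.11/220 = 2.41 A.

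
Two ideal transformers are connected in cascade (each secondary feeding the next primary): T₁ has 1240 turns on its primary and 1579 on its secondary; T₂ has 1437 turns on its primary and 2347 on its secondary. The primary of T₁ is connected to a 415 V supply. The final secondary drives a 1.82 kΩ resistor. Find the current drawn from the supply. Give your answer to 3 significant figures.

I_supply ≈ 0.986 A

After T₁: V = 415.00 × 1579/1240 = 528.46 V.
After T₂: V = 528.46 × 2347/1437 = 863.11 V.
I_load = 863.11/1820 = 0.47423 A, so P_out = 863.11 × 0.47423 = 409.32 W.
All ideal ⇒ P_in = P_out, so I_supply = 409.32/415 = 0.986 A.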